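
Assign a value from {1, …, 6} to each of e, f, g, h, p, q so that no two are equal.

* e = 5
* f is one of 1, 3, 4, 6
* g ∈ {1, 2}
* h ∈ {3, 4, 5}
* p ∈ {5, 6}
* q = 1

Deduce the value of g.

2

e has just one choice, so e = 5. Eliminate 5 elsewhere: h, p.
That leaves p = 6. Eliminate 6 elsewhere: f.
That leaves q = 1. Remove 1 from f, g.
So g = 2.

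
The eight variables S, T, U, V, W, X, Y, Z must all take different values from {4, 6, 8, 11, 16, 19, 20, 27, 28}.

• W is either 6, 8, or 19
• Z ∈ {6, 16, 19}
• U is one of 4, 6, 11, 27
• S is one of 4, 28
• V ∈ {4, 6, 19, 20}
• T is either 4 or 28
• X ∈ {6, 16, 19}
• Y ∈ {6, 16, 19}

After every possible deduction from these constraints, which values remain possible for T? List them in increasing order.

S and T share exactly the 2 values {4, 28}; by pigeonhole those values go to them, so strike 4, 28 from U, V.
X, Y, Z share exactly the 3 values {6, 16, 19}; by pigeonhole those values go to them, so strike 6, 16, 19 from U, V, W.
V has just one choice, so V = 20.
W has just one choice, so W = 8.
No further eliminations apply; T can still be any of 4, 28.

4, 28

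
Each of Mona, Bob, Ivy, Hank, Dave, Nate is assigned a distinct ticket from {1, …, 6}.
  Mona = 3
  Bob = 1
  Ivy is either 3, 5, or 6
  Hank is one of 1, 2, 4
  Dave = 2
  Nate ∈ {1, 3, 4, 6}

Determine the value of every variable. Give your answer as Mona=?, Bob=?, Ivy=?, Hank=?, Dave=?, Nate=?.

Mona's domain is down to {3}, so Mona = 3. Remove 3 from Ivy, Nate.
Bob must be 1 (only option left). So Hank, Nate can't be 1.
Dave's domain is down to {2}, so Dave = 2. Strike 2 from Hank.
Hank's domain is down to {4}, so Hank = 4. Strike 4 from Nate.
That leaves Nate = 6. Eliminate 6 elsewhere: Ivy.
That leaves Ivy = 5.

Mona=3, Bob=1, Ivy=5, Hank=4, Dave=2, Nate=6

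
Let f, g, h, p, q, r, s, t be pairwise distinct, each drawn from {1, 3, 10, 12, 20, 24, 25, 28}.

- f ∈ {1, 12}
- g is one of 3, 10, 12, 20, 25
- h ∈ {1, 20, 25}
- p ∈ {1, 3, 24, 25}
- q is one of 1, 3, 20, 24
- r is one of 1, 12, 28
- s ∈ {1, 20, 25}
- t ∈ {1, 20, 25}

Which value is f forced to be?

12

The 8 variables draw from only 8 values {1, 3, 10, 12, 20, 24, 25, 28}, so each is used; only g can be 10, hence g = 10.
The 7 still-open variables together cover exactly {1, 3, 12, 20, 24, 25, 28} — 7 values for 7 variables — and 28 appears only in r's list, so r = 28.
The 6 still-open variables draw from only 6 values {1, 3, 12, 20, 24, 25}, so each is used; only f can be 12, hence f = 12.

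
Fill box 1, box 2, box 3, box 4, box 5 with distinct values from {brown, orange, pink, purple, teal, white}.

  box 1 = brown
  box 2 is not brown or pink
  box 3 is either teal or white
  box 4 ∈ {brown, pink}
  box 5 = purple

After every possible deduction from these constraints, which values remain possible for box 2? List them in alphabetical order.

box 1's domain is down to {brown}, so box 1 = brown. Strike brown from box 4.
That leaves box 4 = pink.
That leaves box 5 = purple. Remove purple from box 2.
No further eliminations apply; box 2 can still be any of orange, teal, white.

orange, teal, white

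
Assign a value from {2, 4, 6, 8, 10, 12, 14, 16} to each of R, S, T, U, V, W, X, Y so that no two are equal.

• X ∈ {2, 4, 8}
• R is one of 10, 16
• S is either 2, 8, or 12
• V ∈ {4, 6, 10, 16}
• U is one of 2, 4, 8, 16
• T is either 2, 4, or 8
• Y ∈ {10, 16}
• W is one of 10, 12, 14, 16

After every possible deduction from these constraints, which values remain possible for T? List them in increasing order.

2, 4, 8

The 8 variables together cover exactly {2, 4, 6, 8, 10, 12, 14, 16} — 8 values for 8 variables — and 6 appears only in V's list, so V = 6.
The 7 still-open variables draw from only 7 values {2, 4, 8, 10, 12, 14, 16}, so each is used; only W can be 14, hence W = 14.
The 6 still-open variables together cover exactly {2, 4, 8, 10, 12, 16} — 6 values for 6 variables — and 12 appears only in S's list, so S = 12.
R and Y share exactly the 2 values {10, 16}; by pigeonhole those values go to them, so strike 10, 16 from U.
No further eliminations apply; T can still be any of 2, 4, 8.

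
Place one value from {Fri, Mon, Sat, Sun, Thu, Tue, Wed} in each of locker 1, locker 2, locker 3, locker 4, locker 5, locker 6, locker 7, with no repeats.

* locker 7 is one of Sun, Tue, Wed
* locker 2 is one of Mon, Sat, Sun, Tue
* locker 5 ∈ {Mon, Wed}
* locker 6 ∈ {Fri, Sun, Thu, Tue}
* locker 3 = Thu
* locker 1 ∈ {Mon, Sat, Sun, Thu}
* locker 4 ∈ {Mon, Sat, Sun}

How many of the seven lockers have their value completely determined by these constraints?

2

locker 3 must be Thu (only option left). Eliminate Thu elsewhere: locker 1, locker 6.
The 6 still-open variables draw from only 6 values {Fri, Mon, Sat, Sun, Tue, Wed}, so each is used; only locker 6 can be Fri, hence locker 6 = Fri.
Determined: locker 3=Thu, locker 6=Fri. The other lockers each still have more than one consistent value. That makes 2.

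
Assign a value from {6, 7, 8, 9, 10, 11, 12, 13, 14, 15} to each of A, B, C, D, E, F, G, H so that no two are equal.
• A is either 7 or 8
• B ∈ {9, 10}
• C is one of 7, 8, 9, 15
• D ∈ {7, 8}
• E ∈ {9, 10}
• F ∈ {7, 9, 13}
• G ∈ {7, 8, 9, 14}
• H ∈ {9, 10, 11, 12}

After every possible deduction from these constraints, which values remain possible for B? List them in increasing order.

A and D share exactly the 2 values {7, 8}; by pigeonhole those values go to them, so strike 7, 8 from C, F, G.
B and E share exactly the 2 values {9, 10}; by pigeonhole those values go to them, so strike 9, 10 from C, F, G, H.
C has just one choice, so C = 15.
F must be 13 (only option left).
G's domain is down to {14}, so G = 14.
No further eliminations apply; B can still be any of 9, 10.

9, 10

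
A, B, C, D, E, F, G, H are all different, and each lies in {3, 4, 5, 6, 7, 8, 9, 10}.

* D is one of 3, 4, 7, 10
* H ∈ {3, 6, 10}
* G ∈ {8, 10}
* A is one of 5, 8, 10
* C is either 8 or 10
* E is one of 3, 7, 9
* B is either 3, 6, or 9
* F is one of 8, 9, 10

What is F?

9

The 8 variables draw from only 8 values {3, 4, 5, 6, 7, 8, 9, 10}, so each is used; only D can be 4, hence D = 4.
The 7 still-open variables together cover exactly {3, 5, 6, 7, 8, 9, 10} — 7 values for 7 variables — and 5 appears only in A's list, so A = 5.
The 6 still-open variables together cover exactly {3, 6, 7, 8, 9, 10} — 6 values for 6 variables — and 7 appears only in E's list, so E = 7.
C and G share exactly the 2 values {8, 10}; by pigeonhole those values go to them, so strike 8, 10 from F, H.
So F = 9.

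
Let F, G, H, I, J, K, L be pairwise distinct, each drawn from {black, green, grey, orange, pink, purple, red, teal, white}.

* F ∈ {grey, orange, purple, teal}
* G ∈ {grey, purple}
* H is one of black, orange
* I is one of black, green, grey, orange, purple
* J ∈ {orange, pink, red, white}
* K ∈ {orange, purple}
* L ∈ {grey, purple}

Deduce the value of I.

The 2 variables G and L are confined to {grey, purple}, which locks those values in; drop them from F, I, K.
K's domain is down to {orange}, so K = orange. Remove orange from F, H, I, J.
F's domain is down to {teal}, so F = teal.
H has just one choice, so H = black. Remove black from I.
So I = green.

green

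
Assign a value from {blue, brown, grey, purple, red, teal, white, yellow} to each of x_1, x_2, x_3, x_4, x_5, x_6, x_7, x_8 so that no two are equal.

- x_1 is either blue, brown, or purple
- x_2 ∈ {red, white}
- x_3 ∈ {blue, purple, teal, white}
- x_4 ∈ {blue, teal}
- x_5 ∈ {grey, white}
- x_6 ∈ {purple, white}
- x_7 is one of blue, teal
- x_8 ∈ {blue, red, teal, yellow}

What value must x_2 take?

The 8 variables together cover exactly {blue, brown, grey, purple, red, teal, white, yellow} — 8 values for 8 variables — and brown appears only in x_1's list, so x_1 = brown.
The 7 still-open variables draw from only 7 values {blue, grey, purple, red, teal, white, yellow}, so each is used; only x_5 can be grey, hence x_5 = grey.
Among the 6 still-open variables, yellow fits only x_8 (and all 6 values in {blue, purple, red, teal, white, yellow} must be used), so x_8 = yellow.
The 5 still-open variables together cover exactly {blue, purple, red, teal, white} — 5 values for 5 variables — and red appears only in x_2's list, so x_2 = red.

red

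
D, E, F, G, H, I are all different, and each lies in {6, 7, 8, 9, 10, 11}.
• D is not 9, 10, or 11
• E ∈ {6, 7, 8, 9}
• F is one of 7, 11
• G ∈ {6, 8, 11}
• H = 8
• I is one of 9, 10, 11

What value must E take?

9

H's domain is down to {8}, so H = 8. Strike 8 from D, E, G.
The 5 still-open variables draw from only 5 values {6, 7, 9, 10, 11}, so each is used; only I can be 10, hence I = 10.
Among the 4 still-open variables, 9 fits only E (and all 4 values in {6, 7, 9, 11} must be used), so E = 9.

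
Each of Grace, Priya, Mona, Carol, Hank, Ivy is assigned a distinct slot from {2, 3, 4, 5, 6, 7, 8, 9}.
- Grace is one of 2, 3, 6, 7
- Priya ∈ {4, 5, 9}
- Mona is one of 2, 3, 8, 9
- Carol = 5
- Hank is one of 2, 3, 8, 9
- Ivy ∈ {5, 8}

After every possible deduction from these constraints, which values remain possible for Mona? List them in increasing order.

2, 3, 9

Carol must be 5 (only option left). Remove 5 from Priya, Ivy.
Ivy's domain is down to {8}, so Ivy = 8. So Mona, Hank can't be 8.
No further eliminations apply; Mona can still be any of 2, 3, 9.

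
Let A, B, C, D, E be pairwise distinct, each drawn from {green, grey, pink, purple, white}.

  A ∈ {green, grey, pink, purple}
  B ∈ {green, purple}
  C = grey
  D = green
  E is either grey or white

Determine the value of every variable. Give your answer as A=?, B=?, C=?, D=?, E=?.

A=pink, B=purple, C=grey, D=green, E=white

C's domain is down to {grey}, so C = grey. Strike grey from A, E.
That leaves D = green. So A, B can't be green.
E must be white (only option left).
B's domain is down to {purple}, so B = purple. Eliminate purple elsewhere: A.
A has just one choice, so A = pink.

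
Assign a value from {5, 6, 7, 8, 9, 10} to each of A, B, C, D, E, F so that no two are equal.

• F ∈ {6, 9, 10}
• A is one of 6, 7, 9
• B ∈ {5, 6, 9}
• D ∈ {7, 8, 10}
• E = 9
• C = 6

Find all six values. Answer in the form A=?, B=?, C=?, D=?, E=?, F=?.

A=7, B=5, C=6, D=8, E=9, F=10

C's domain is down to {6}, so C = 6. Eliminate 6 elsewhere: A, B, F.
E's domain is down to {9}, so E = 9. Remove 9 from A, B, F.
F's domain is down to {10}, so F = 10. Eliminate 10 elsewhere: D.
That leaves A = 7. Eliminate 7 elsewhere: D.
B must be 5 (only option left).
That leaves D = 8.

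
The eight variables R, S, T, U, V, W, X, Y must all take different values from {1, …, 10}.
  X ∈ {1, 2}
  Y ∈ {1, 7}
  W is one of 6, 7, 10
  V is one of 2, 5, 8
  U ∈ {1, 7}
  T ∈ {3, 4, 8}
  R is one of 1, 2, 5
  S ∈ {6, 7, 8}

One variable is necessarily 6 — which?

S

U and Y between them cover only {1, 7} — a naked pair. Remove those values from R, S, W, X.
X must be 2 (only option left). Eliminate 2 elsewhere: R, V.
That leaves R = 5. So V can't be 5.
That leaves V = 8. Remove 8 from S, T.
So 6 goes to S.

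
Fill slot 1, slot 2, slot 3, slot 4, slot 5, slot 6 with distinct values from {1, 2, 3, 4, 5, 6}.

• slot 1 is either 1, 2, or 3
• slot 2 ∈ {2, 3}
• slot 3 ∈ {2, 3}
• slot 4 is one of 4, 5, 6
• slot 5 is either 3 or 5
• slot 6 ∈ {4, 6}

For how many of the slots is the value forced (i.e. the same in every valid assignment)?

2

The 6 variables together cover exactly {1, 2, 3, 4, 5, 6} — 6 values for 6 variables — and 1 appears only in slot 1's list, so slot 1 = 1.
slot 2 and slot 3 share exactly the 2 values {2, 3}; by pigeonhole those values go to them, so strike 2, 3 from slot 5.
slot 5 must be 5 (only option left). So slot 4 can't be 5.
Determined: slot 1=1, slot 5=5. The other slots each still have more than one consistent value. That makes 2.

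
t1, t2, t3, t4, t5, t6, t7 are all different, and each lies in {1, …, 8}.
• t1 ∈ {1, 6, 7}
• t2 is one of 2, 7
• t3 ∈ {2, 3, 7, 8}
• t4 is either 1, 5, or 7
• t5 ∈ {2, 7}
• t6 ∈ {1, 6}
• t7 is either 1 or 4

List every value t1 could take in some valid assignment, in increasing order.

The 2 variables t2 and t5 are confined to {2, 7}, which locks those values in; drop them from t1, t3, t4.
t1 and t6 share exactly the 2 values {1, 6}; by pigeonhole those values go to them, so strike 1, 6 from t4, t7.
t4 has just one choice, so t4 = 5.
t7 has just one choice, so t7 = 4.
No further eliminations apply; t1 can still be any of 1, 6.

1, 6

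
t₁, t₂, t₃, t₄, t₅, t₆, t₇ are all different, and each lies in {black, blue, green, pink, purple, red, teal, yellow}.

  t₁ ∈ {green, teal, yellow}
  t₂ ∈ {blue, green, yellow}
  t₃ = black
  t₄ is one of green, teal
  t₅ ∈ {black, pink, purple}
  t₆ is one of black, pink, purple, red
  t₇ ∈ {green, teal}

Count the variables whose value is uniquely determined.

t₃'s domain is down to {black}, so t₃ = black. So t₅, t₆ can't be black.
t₄ and t₇ between them cover only {green, teal} — a naked pair. Remove those values from t₁, t₂.
t₁ has just one choice, so t₁ = yellow. Eliminate yellow elsewhere: t₂.
t₂ must be blue (only option left).
Determined: t₁=yellow, t₂=blue, t₃=black. The other variables each still have more than one consistent value. That makes 3.

3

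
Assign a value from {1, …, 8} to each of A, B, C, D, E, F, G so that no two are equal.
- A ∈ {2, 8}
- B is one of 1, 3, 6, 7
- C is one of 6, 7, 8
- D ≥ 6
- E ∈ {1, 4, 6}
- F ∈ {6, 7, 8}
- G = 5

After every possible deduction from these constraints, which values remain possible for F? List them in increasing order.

G has just one choice, so G = 5.
C, D, F share exactly the 3 values {6, 7, 8}; by pigeonhole those values go to them, so strike 6, 7, 8 from A, B, E.
A must be 2 (only option left).
No further eliminations apply; F can still be any of 6, 7, 8.

6, 7, 8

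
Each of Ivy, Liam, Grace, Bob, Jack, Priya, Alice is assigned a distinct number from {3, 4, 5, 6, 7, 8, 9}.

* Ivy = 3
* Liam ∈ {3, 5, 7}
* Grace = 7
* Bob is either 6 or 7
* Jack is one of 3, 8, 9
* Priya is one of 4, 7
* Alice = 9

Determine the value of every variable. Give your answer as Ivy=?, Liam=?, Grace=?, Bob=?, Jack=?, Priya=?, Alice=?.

Ivy=3, Liam=5, Grace=7, Bob=6, Jack=8, Priya=4, Alice=9

Ivy's domain is down to {3}, so Ivy = 3. Eliminate 3 elsewhere: Liam, Jack.
Grace has just one choice, so Grace = 7. Strike 7 from Liam, Bob, Priya.
Bob must be 6 (only option left).
Priya must be 4 (only option left).
Alice's domain is down to {9}, so Alice = 9. Remove 9 from Jack.
That leaves Liam = 5.
Jack has just one choice, so Jack = 8.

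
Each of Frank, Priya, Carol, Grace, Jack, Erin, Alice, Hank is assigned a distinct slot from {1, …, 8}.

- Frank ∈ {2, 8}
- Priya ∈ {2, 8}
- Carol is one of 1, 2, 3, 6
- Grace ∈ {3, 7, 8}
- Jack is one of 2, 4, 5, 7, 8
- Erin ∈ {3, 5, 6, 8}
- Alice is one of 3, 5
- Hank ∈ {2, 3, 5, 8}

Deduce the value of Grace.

7

The 8 variables draw from only 8 values {1, 2, 3, 4, 5, 6, 7, 8}, so each is used; only Carol can be 1, hence Carol = 1.
The 7 still-open variables together cover exactly {2, 3, 4, 5, 6, 7, 8} — 7 values for 7 variables — and 4 appears only in Jack's list, so Jack = 4.
The 6 still-open variables together cover exactly {2, 3, 5, 6, 7, 8} — 6 values for 6 variables — and 6 appears only in Erin's list, so Erin = 6.
The 5 still-open variables together cover exactly {2, 3, 5, 7, 8} — 5 values for 5 variables — and 7 appears only in Grace's list, so Grace = 7.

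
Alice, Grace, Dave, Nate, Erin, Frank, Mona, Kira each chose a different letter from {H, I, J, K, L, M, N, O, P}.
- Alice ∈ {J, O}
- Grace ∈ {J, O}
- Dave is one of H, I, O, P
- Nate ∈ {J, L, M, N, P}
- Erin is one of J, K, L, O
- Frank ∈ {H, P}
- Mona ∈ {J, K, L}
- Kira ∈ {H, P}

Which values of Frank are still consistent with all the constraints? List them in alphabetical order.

H, P

Alice and Grace share exactly the 2 values {J, O}; by pigeonhole those values go to them, so strike J, O from Dave, Nate, Erin, Mona.
The 2 variables Erin and Mona are confined to {K, L}, which locks those values in; drop them from Nate.
Frank and Kira between them cover only {H, P} — a naked pair. Remove those values from Dave, Nate.
That leaves Dave = I.
No further eliminations apply; Frank can still be any of H, P.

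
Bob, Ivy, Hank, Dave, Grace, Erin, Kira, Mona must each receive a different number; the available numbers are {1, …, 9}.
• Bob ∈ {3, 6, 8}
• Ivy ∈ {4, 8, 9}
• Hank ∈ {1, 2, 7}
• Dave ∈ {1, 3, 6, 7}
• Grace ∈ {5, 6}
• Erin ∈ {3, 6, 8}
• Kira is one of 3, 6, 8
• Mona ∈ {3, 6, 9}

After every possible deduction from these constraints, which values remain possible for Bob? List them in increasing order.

3, 6, 8

Bob, Erin, Kira share exactly the 3 values {3, 6, 8}; by pigeonhole those values go to them, so strike 3, 6, 8 from Ivy, Dave, Grace, Mona.
Grace must be 5 (only option left).
That leaves Mona = 9. Strike 9 from Ivy.
That leaves Ivy = 4.
No further eliminations apply; Bob can still be any of 3, 6, 8.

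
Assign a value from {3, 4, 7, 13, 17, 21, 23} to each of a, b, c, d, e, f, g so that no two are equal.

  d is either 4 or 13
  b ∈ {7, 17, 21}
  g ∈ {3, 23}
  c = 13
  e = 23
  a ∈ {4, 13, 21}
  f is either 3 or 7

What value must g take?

3

c must be 13 (only option left). So a, d can't be 13.
That leaves d = 4. Strike 4 from a.
e must be 23 (only option left). So g can't be 23.
So g = 3.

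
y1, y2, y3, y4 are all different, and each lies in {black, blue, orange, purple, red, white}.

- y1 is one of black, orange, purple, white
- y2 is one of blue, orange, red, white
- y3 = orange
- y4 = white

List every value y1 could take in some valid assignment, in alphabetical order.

black, purple

y3 must be orange (only option left). Eliminate orange elsewhere: y1, y2.
y4's domain is down to {white}, so y4 = white. Remove white from y1, y2.
No further eliminations apply; y1 can still be any of black, purple.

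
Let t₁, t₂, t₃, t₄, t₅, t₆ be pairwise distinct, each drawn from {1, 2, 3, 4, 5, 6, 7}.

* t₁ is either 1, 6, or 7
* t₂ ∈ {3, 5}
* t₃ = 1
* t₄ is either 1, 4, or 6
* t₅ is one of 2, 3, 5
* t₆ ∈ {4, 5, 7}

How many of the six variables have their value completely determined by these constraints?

1

t₃ must be 1 (only option left). Strike 1 from t₁, t₄.
Determined: t₃=1. The other variables each still have more than one consistent value. That makes 1.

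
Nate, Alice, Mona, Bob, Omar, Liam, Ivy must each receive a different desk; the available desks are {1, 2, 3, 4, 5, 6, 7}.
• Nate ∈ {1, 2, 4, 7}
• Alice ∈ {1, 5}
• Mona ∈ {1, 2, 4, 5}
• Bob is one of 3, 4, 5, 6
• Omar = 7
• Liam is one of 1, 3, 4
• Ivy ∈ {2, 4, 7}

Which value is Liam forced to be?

Omar's domain is down to {7}, so Omar = 7. So Nate, Ivy can't be 7.
Among the 6 still-open variables, 6 fits only Bob (and all 6 values in {1, 2, 3, 4, 5, 6} must be used), so Bob = 6.
The 5 still-open variables draw from only 5 values {1, 2, 3, 4, 5}, so each is used; only Liam can be 3, hence Liam = 3.

3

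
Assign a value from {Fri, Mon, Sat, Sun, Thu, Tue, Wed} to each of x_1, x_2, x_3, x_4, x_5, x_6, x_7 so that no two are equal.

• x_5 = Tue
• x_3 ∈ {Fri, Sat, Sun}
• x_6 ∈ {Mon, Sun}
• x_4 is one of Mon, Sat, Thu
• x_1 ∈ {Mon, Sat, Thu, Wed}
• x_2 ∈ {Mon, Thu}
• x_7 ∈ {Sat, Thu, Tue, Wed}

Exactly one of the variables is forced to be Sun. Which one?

x_5 must be Tue (only option left). Eliminate Tue elsewhere: x_7.
The 6 still-open variables together cover exactly {Fri, Mon, Sat, Sun, Thu, Wed} — 6 values for 6 variables — and Fri appears only in x_3's list, so x_3 = Fri.
Among the 5 still-open variables, Sun fits only x_6 (and all 5 values in {Mon, Sat, Sun, Thu, Wed} must be used), so x_6 = Sun.

x_6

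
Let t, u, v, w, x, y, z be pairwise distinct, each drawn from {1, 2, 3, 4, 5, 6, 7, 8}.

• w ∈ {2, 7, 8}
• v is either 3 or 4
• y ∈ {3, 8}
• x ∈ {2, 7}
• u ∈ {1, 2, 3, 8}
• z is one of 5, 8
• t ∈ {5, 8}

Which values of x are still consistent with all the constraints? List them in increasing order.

The 7 variables draw from only 7 values {1, 2, 3, 4, 5, 7, 8}, so each is used; only u can be 1, hence u = 1.
The 6 still-open variables draw from only 6 values {2, 3, 4, 5, 7, 8}, so each is used; only v can be 4, hence v = 4.
Among the 5 still-open variables, 3 fits only y (and all 5 values in {2, 3, 5, 7, 8} must be used), so y = 3.
The 2 variables t and z are confined to {5, 8}, which locks those values in; drop them from w.
No further eliminations apply; x can still be any of 2, 7.

2, 7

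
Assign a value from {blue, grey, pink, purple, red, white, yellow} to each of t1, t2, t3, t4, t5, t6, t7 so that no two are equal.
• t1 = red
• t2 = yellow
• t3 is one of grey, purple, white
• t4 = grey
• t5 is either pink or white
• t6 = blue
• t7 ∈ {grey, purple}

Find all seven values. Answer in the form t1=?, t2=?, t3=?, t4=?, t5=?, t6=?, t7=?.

t1 has just one choice, so t1 = red.
t2 must be yellow (only option left).
t4 must be grey (only option left). So t3, t7 can't be grey.
t6 must be blue (only option left).
That leaves t7 = purple. So t3 can't be purple.
t3's domain is down to {white}, so t3 = white. Strike white from t5.
t5 has just one choice, so t5 = pink.

t1=red, t2=yellow, t3=white, t4=grey, t5=pink, t6=blue, t7=purple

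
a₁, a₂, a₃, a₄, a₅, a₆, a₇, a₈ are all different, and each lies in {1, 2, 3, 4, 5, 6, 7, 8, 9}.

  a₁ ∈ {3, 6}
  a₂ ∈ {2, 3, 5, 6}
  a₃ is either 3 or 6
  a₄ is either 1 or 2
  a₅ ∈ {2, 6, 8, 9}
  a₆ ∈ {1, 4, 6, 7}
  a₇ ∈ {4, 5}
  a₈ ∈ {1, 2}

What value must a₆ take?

a₁ and a₃ between them cover only {3, 6} — a naked pair. Remove those values from a₂, a₅, a₆.
a₄ and a₈ between them cover only {1, 2} — a naked pair. Remove those values from a₂, a₅, a₆.
a₂ has just one choice, so a₂ = 5. Eliminate 5 elsewhere: a₇.
That leaves a₇ = 4. Eliminate 4 elsewhere: a₆.
So a₆ = 7.

7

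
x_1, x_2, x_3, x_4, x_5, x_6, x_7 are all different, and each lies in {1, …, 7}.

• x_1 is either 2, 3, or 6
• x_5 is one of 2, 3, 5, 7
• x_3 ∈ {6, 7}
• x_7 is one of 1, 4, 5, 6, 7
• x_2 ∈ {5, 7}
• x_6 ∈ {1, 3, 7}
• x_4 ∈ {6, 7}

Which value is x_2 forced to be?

5

Among the 7 variables, 4 fits only x_7 (and all 7 values in {1, 2, 3, 4, 5, 6, 7} must be used), so x_7 = 4.
The 6 still-open variables together cover exactly {1, 2, 3, 5, 6, 7} — 6 values for 6 variables — and 1 appears only in x_6's list, so x_6 = 1.
The 2 variables x_3 and x_4 are confined to {6, 7}, which locks those values in; drop them from x_1, x_2, x_5.
So x_2 = 5.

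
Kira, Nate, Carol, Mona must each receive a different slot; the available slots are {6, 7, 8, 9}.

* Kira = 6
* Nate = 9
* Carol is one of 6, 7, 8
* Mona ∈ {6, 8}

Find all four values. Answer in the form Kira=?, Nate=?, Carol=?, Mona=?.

Kira must be 6 (only option left). Remove 6 from Carol, Mona.
Nate's domain is down to {9}, so Nate = 9.
Mona's domain is down to {8}, so Mona = 8. Remove 8 from Carol.
Carol must be 7 (only option left).

Kira=6, Nate=9, Carol=7, Mona=8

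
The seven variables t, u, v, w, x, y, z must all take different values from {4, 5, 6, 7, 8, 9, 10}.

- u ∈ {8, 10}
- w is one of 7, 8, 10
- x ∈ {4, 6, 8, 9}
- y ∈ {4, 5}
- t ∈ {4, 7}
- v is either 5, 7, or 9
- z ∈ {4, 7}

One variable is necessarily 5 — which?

y

The 7 variables together cover exactly {4, 5, 6, 7, 8, 9, 10} — 7 values for 7 variables — and 6 appears only in x's list, so x = 6.
The 6 still-open variables draw from only 6 values {4, 5, 7, 8, 9, 10}, so each is used; only v can be 9, hence v = 9.
The 5 still-open variables together cover exactly {4, 5, 7, 8, 10} — 5 values for 5 variables — and 5 appears only in y's list, so y = 5.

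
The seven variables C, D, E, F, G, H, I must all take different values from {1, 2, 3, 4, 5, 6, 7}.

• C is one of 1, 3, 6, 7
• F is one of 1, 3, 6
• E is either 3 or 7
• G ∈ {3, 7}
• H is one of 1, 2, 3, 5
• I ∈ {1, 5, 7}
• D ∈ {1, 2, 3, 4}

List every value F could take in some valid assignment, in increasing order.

1, 6

Among the 7 variables, 4 fits only D (and all 7 values in {1, 2, 3, 4, 5, 6, 7} must be used), so D = 4.
Among the 6 still-open variables, 2 fits only H (and all 6 values in {1, 2, 3, 5, 6, 7} must be used), so H = 2.
The 5 still-open variables together cover exactly {1, 3, 5, 6, 7} — 5 values for 5 variables — and 5 appears only in I's list, so I = 5.
E and G share exactly the 2 values {3, 7}; by pigeonhole those values go to them, so strike 3, 7 from C, F.
No further eliminations apply; F can still be any of 1, 6.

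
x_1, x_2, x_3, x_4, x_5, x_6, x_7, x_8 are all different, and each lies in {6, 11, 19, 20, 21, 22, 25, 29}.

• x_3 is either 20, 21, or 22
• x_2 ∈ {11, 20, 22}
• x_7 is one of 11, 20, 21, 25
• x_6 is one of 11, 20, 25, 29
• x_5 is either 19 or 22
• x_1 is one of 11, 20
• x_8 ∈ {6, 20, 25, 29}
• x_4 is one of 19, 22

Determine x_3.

The 8 variables draw from only 8 values {6, 11, 19, 20, 21, 22, 25, 29}, so each is used; only x_8 can be 6, hence x_8 = 6.
The 7 still-open variables together cover exactly {11, 19, 20, 21, 22, 25, 29} — 7 values for 7 variables — and 29 appears only in x_6's list, so x_6 = 29.
The 6 still-open variables together cover exactly {11, 19, 20, 21, 22, 25} — 6 values for 6 variables — and 25 appears only in x_7's list, so x_7 = 25.
The 5 still-open variables draw from only 5 values {11, 19, 20, 21, 22}, so each is used; only x_3 can be 21, hence x_3 = 21.

21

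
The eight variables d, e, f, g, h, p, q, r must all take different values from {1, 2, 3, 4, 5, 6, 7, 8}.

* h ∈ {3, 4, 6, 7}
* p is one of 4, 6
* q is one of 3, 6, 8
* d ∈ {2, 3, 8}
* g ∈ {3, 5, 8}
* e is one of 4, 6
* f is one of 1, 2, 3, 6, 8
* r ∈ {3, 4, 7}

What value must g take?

The 8 variables together cover exactly {1, 2, 3, 4, 5, 6, 7, 8} — 8 values for 8 variables — and 1 appears only in f's list, so f = 1.
The 7 still-open variables together cover exactly {2, 3, 4, 5, 6, 7, 8} — 7 values for 7 variables — and 2 appears only in d's list, so d = 2.
Among the 6 still-open variables, 5 fits only g (and all 6 values in {3, 4, 5, 6, 7, 8} must be used), so g = 5.

5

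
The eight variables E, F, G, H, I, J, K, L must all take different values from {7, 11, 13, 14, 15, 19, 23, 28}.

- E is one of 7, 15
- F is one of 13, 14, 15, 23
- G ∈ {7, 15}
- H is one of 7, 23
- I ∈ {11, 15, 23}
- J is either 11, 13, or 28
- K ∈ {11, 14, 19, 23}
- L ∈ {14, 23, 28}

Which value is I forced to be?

The 8 variables draw from only 8 values {7, 11, 13, 14, 15, 19, 23, 28}, so each is used; only K can be 19, hence K = 19.
E and G share exactly the 2 values {7, 15}; by pigeonhole those values go to them, so strike 7, 15 from F, H, I.
That leaves H = 23. Remove 23 from F, I, L.
So I = 11.

11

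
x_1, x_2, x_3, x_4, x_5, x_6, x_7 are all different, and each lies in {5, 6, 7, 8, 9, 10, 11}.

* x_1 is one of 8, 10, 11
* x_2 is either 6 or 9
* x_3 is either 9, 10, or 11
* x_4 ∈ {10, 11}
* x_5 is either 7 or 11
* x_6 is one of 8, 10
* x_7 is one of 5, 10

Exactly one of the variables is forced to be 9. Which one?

Among the 7 variables, 5 fits only x_7 (and all 7 values in {5, 6, 7, 8, 9, 10, 11} must be used), so x_7 = 5.
The 6 still-open variables draw from only 6 values {6, 7, 8, 9, 10, 11}, so each is used; only x_2 can be 6, hence x_2 = 6.
The 5 still-open variables draw from only 5 values {7, 8, 9, 10, 11}, so each is used; only x_5 can be 7, hence x_5 = 7.
The 4 still-open variables draw from only 4 values {8, 9, 10, 11}, so each is used; only x_3 can be 9, hence x_3 = 9.

x_3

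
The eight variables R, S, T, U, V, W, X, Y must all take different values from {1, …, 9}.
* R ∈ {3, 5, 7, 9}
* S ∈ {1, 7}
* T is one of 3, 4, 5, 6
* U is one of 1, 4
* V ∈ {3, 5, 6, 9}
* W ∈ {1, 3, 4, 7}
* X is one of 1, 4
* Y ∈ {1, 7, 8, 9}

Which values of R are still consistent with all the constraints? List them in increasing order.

5, 9

The 8 variables together cover exactly {1, 3, 4, 5, 6, 7, 8, 9} — 8 values for 8 variables — and 8 appears only in Y's list, so Y = 8.
The 2 variables U and X are confined to {1, 4}, which locks those values in; drop them from S, T, W.
S must be 7 (only option left). Eliminate 7 elsewhere: R, W.
W has just one choice, so W = 3. Strike 3 from R, T, V.
No further eliminations apply; R can still be any of 5, 9.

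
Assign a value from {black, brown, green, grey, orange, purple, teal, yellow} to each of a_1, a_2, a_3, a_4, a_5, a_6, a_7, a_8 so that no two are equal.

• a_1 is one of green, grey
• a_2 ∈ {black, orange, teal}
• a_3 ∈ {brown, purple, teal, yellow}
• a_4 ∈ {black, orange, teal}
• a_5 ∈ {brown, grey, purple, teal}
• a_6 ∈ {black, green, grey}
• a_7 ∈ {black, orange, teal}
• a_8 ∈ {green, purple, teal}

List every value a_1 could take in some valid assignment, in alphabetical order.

The 8 variables together cover exactly {black, brown, green, grey, orange, purple, teal, yellow} — 8 values for 8 variables — and yellow appears only in a_3's list, so a_3 = yellow.
The 7 still-open variables together cover exactly {black, brown, green, grey, orange, purple, teal} — 7 values for 7 variables — and brown appears only in a_5's list, so a_5 = brown.
The 6 still-open variables draw from only 6 values {black, green, grey, orange, purple, teal}, so each is used; only a_8 can be purple, hence a_8 = purple.
a_2, a_4, a_7 share exactly the 3 values {black, orange, teal}; by pigeonhole those values go to them, so strike black, orange, teal from a_6.
No further eliminations apply; a_1 can still be any of green, grey.

green, grey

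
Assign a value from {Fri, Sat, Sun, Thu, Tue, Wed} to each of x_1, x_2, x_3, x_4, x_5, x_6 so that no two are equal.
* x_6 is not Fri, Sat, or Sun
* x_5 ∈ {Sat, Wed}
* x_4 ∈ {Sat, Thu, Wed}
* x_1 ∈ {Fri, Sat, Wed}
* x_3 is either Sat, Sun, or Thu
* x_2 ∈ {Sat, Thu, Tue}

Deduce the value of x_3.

Sun

The 6 variables draw from only 6 values {Fri, Sat, Sun, Thu, Tue, Wed}, so each is used; only x_1 can be Fri, hence x_1 = Fri.
Among the 5 still-open variables, Sun fits only x_3 (and all 5 values in {Sat, Sun, Thu, Tue, Wed} must be used), so x_3 = Sun.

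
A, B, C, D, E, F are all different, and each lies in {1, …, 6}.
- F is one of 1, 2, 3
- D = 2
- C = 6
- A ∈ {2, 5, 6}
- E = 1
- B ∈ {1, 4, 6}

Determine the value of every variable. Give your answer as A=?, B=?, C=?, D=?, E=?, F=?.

A=5, B=4, C=6, D=2, E=1, F=3

C has just one choice, so C = 6. Remove 6 from A, B.
That leaves D = 2. Remove 2 from A, F.
E's domain is down to {1}, so E = 1. Eliminate 1 elsewhere: B, F.
That leaves F = 3.
A has just one choice, so A = 5.
That leaves B = 4.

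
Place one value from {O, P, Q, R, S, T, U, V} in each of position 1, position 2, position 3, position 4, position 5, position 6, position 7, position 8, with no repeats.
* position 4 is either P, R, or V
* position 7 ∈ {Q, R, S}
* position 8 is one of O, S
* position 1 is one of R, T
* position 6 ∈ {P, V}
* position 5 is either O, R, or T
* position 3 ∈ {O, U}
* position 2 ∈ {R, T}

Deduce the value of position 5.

O

Among the 8 variables, Q fits only position 7 (and all 8 values in {O, P, Q, R, S, T, U, V} must be used), so position 7 = Q.
Among the 7 still-open variables, S fits only position 8 (and all 7 values in {O, P, R, S, T, U, V} must be used), so position 8 = S.
Among the 6 still-open variables, U fits only position 3 (and all 6 values in {O, P, R, T, U, V} must be used), so position 3 = U.
The 5 still-open variables together cover exactly {O, P, R, T, V} — 5 values for 5 variables — and O appears only in position 5's list, so position 5 = O.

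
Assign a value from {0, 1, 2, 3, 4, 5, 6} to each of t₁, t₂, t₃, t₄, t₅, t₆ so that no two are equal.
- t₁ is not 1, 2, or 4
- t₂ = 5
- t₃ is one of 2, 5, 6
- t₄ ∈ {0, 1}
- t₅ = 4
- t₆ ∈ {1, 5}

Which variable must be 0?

t₂ has just one choice, so t₂ = 5. Strike 5 from t₁, t₃, t₆.
t₅'s domain is down to {4}, so t₅ = 4.
t₆ must be 1 (only option left). Eliminate 1 elsewhere: t₄.
So 0 goes to t₄.

t₄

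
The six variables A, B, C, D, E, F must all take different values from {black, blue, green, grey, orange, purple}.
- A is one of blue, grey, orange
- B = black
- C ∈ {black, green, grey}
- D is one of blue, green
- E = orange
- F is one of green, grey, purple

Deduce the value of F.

purple

B has just one choice, so B = black. Remove black from C.
That leaves E = orange. So A can't be orange.
The 4 still-open variables together cover exactly {blue, green, grey, purple} — 4 values for 4 variables — and purple appears only in F's list, so F = purple.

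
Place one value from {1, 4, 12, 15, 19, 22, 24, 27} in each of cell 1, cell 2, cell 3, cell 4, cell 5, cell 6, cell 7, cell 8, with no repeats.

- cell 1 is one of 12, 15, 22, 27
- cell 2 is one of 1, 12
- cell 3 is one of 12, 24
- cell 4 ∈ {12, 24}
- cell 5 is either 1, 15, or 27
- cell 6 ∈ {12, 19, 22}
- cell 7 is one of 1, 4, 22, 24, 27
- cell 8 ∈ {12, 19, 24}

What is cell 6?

22

The 8 variables together cover exactly {1, 4, 12, 15, 19, 22, 24, 27} — 8 values for 8 variables — and 4 appears only in cell 7's list, so cell 7 = 4.
cell 3 and cell 4 between them cover only {12, 24} — a naked pair. Remove those values from cell 1, cell 2, cell 6, cell 8.
cell 2 must be 1 (only option left). Strike 1 from cell 5.
cell 8 has just one choice, so cell 8 = 19. Remove 19 from cell 6.
So cell 6 = 22.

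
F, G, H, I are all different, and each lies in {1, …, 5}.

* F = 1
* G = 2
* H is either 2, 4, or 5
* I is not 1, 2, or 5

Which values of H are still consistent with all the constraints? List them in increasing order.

4, 5

F has just one choice, so F = 1.
G has just one choice, so G = 2. Eliminate 2 elsewhere: H.
No further eliminations apply; H can still be any of 4, 5.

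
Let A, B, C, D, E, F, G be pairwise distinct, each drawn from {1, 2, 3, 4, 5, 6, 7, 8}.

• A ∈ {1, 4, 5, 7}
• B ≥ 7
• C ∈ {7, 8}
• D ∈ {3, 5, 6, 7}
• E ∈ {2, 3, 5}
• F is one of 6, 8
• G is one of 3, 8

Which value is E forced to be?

2

B and C share exactly the 2 values {7, 8}; by pigeonhole those values go to them, so strike 7, 8 from A, D, F, G.
That leaves F = 6. Strike 6 from D.
G's domain is down to {3}, so G = 3. So D, E can't be 3.
D's domain is down to {5}, so D = 5. Strike 5 from A, E.
So E = 2.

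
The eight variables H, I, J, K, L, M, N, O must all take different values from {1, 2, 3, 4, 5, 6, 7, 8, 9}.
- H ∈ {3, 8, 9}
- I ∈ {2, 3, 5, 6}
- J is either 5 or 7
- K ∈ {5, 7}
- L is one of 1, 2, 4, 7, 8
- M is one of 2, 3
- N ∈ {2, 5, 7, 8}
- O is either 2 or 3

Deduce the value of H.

9

J and K share exactly the 2 values {5, 7}; by pigeonhole those values go to them, so strike 5, 7 from I, L, N.
M and O share exactly the 2 values {2, 3}; by pigeonhole those values go to them, so strike 2, 3 from H, I, L, N.
I has just one choice, so I = 6.
N's domain is down to {8}, so N = 8. Remove 8 from H, L.
So H = 9.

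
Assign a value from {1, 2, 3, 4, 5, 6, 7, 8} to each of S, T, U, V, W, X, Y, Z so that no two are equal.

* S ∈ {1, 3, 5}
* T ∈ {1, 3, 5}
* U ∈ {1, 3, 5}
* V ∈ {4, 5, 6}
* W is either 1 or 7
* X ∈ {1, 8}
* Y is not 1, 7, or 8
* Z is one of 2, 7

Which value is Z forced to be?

2

The 8 variables together cover exactly {1, 2, 3, 4, 5, 6, 7, 8} — 8 values for 8 variables — and 8 appears only in X's list, so X = 8.
S, T, U share exactly the 3 values {1, 3, 5}; by pigeonhole those values go to them, so strike 1, 3, 5 from V, W, Y.
W must be 7 (only option left). Eliminate 7 elsewhere: Z.
So Z = 2.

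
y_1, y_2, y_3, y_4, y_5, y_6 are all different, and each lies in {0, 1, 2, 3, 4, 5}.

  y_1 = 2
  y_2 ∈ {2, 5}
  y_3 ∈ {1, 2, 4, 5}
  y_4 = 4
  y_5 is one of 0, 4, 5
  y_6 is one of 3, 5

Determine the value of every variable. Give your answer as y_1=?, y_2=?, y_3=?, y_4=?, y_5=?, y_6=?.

y_1=2, y_2=5, y_3=1, y_4=4, y_5=0, y_6=3

y_1's domain is down to {2}, so y_1 = 2. Strike 2 from y_2, y_3.
y_2 has just one choice, so y_2 = 5. Remove 5 from y_3, y_5, y_6.
y_4's domain is down to {4}, so y_4 = 4. Eliminate 4 elsewhere: y_3, y_5.
y_5 must be 0 (only option left).
y_6's domain is down to {3}, so y_6 = 3.
y_3's domain is down to {1}, so y_3 = 1.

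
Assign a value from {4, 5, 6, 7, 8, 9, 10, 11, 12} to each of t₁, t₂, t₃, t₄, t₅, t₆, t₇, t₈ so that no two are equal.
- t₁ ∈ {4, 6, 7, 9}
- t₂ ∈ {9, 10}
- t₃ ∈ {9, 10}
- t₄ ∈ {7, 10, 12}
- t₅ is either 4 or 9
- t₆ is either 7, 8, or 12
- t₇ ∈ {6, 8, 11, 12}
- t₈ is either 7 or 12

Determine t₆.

Among the 8 variables, 11 fits only t₇ (and all 8 values in {4, 6, 7, 8, 9, 10, 11, 12} must be used), so t₇ = 11.
The 7 still-open variables draw from only 7 values {4, 6, 7, 8, 9, 10, 12}, so each is used; only t₁ can be 6, hence t₁ = 6.
The 6 still-open variables together cover exactly {4, 7, 8, 9, 10, 12} — 6 values for 6 variables — and 4 appears only in t₅'s list, so t₅ = 4.
Among the 5 still-open variables, 8 fits only t₆ (and all 5 values in {7, 8, 9, 10, 12} must be used), so t₆ = 8.

8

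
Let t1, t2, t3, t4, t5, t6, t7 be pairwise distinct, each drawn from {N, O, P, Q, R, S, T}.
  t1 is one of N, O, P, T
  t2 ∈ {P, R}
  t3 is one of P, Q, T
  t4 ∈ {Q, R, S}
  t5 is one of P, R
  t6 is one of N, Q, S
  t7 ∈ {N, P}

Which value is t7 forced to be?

The 7 variables draw from only 7 values {N, O, P, Q, R, S, T}, so each is used; only t1 can be O, hence t1 = O.
The 6 still-open variables together cover exactly {N, P, Q, R, S, T} — 6 values for 6 variables — and T appears only in t3's list, so t3 = T.
The 2 variables t2 and t5 are confined to {P, R}, which locks those values in; drop them from t4, t7.
So t7 = N.

N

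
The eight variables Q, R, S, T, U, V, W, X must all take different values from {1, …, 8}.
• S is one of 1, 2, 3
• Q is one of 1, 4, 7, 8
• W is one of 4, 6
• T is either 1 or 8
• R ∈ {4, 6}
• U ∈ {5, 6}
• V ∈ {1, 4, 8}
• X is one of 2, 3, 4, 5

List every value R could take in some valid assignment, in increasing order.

The 8 variables draw from only 8 values {1, 2, 3, 4, 5, 6, 7, 8}, so each is used; only Q can be 7, hence Q = 7.
The 2 variables R and W are confined to {4, 6}, which locks those values in; drop them from U, V, X.
That leaves U = 5. Eliminate 5 elsewhere: X.
The 2 variables T and V are confined to {1, 8}, which locks those values in; drop them from S.
No further eliminations apply; R can still be any of 4, 6.

4, 6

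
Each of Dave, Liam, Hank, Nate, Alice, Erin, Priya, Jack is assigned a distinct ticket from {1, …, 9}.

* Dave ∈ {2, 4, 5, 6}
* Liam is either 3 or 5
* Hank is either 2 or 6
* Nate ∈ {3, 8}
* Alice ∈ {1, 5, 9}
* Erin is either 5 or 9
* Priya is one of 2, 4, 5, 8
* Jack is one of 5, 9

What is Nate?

8

Among the 8 variables, 1 fits only Alice (and all 8 values in {1, 2, 3, 4, 5, 6, 8, 9} must be used), so Alice = 1.
Erin and Jack share exactly the 2 values {5, 9}; by pigeonhole those values go to them, so strike 5, 9 from Dave, Liam, Priya.
Liam must be 3 (only option left). Remove 3 from Nate.
So Nate = 8.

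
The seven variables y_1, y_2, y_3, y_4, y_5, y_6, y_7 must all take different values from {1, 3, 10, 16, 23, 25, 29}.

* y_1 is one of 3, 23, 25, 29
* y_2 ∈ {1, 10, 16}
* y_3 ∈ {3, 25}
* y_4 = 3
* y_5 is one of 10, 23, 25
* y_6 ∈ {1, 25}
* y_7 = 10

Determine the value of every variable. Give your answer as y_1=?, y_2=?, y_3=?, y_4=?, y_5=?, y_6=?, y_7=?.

y_4 must be 3 (only option left). So y_1, y_3 can't be 3.
y_7 has just one choice, so y_7 = 10. Remove 10 from y_2, y_5.
y_3 has just one choice, so y_3 = 25. Remove 25 from y_1, y_5, y_6.
y_5 must be 23 (only option left). So y_1 can't be 23.
y_6's domain is down to {1}, so y_6 = 1. Strike 1 from y_2.
That leaves y_1 = 29.
That leaves y_2 = 16.

y_1=29, y_2=16, y_3=25, y_4=3, y_5=23, y_6=1, y_7=10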